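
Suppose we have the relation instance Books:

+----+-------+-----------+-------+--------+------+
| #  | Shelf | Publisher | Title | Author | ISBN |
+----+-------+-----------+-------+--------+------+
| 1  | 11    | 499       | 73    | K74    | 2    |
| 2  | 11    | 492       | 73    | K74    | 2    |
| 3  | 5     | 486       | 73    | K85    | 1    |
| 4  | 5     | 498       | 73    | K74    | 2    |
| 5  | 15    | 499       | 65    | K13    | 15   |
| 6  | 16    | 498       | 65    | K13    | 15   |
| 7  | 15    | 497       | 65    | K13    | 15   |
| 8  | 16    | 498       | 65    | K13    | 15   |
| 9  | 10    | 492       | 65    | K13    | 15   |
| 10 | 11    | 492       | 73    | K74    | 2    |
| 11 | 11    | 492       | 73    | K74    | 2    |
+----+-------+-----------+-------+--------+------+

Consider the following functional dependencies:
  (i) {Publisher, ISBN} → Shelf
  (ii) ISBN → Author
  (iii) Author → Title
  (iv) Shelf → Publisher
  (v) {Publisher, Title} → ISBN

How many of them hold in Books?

(i) {Publisher, ISBN} → Shelf: every LHS value maps to a single RHS value — holds.
(ii) ISBN → Author: every LHS value maps to a single RHS value — holds.
(iii) Author → Title: every LHS value maps to a single RHS value — holds.
(iv) Shelf → Publisher: Shelf=11: rows 1, 2, 10, 11 → Publisher takes values {499, 492} — violation; Shelf=5: rows 3, 4 → Publisher takes values {486, 498} — violation; Shelf=15: rows 5, 7 → Publisher takes values {499, 497} — violation — fails.
(v) {Publisher, Title} → ISBN: every LHS value maps to a single RHS value — holds.
4 of the 5 dependencies hold.

4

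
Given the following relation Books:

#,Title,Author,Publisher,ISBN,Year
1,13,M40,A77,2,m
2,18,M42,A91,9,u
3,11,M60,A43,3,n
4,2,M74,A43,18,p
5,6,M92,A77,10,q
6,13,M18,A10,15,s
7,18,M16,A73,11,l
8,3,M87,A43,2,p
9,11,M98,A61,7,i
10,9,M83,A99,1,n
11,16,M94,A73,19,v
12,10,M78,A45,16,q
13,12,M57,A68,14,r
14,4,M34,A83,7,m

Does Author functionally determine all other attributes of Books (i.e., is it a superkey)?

Yes

All 14 rows have distinct Author values, so Author → (all attributes) holds and Author is a superkey.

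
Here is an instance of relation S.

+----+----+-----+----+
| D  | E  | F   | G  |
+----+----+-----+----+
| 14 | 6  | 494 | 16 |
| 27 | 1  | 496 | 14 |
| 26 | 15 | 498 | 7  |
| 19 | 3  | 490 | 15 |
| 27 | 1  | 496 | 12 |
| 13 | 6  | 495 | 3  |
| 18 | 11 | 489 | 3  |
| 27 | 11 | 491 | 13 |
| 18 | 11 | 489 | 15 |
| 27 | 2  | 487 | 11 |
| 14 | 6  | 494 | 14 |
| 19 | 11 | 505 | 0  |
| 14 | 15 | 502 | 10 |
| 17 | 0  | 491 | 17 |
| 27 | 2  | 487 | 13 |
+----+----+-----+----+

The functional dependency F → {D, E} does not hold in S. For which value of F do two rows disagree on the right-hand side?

491

F=494: 2 rows → {D,E} = (14, 6), (14, 6) ✓
F=496: 2 rows → {D,E} = (27, 1), (27, 1) ✓
F=498: 1 row → {D,E} = (26, 15) ✓
F=490: 1 row → {D,E} = (19, 3) ✓
F=495: 1 row → {D,E} = (13, 6) ✓
F=489: 2 rows → {D,E} = (18, 11), (18, 11) ✓
F=491: 2 rows → {D,E} takes values {(27, 11), (17, 0)} — violation
F=487: 2 rows → {D,E} = (27, 2), (27, 2) ✓
F=505: 1 row → {D,E} = (19, 11) ✓
F=502: 1 row → {D,E} = (14, 15) ✓
The only F value with inconsistent RHS is F=491.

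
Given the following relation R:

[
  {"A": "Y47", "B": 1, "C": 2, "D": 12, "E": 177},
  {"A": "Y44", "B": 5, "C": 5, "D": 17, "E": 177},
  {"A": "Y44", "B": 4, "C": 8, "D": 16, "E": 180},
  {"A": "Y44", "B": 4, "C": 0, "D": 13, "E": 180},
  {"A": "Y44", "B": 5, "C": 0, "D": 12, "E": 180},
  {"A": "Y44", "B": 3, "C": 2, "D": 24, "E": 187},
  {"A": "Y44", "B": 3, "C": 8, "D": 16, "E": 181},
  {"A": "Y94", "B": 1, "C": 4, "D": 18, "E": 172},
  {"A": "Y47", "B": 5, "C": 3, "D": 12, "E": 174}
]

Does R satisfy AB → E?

(A=Y47, B=1): 1 row → E = 177 ✓
(A=Y44, B=5): 2 rows → E takes values {177, 180} — violation
(A=Y44, B=4): 2 rows → E = 180, 180 ✓
(A=Y44, B=3): 2 rows → E takes values {187, 181} — violation
(A=Y94, B=1): 1 row → E = 172 ✓
(A=Y47, B=5): 1 row → E = 174 ✓
Two rows agree on AB but differ on E, so AB → E does not hold.

No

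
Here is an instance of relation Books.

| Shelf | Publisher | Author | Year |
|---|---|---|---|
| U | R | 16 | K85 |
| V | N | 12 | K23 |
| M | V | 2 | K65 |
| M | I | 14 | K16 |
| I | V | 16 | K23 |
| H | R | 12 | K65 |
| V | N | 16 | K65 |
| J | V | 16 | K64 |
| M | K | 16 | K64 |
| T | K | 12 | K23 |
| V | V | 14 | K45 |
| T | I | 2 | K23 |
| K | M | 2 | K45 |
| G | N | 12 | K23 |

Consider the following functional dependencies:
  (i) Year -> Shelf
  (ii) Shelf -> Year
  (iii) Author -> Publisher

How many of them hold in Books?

0

(i) Year -> Shelf: Year=K23: 5 rows → Shelf takes values {V, I, T, G} — violation; Year=K65: 3 rows → Shelf takes values {M, H, V} — violation; Year=K64: 2 rows → Shelf takes values {J, M} — violation; Year=K45: 2 rows → Shelf takes values {V, K} — violation — fails.
(ii) Shelf -> Year: Shelf=V: 3 rows → Year takes values {K23, K65, K45} — violation; Shelf=M: 3 rows → Year takes values {K65, K16, K64} — violation — fails.
(iii) Author -> Publisher: Author=16: 5 rows → Publisher takes values {R, V, N, K} — violation; Author=12: 4 rows → Publisher takes values {N, R, K} — violation; Author=2: 3 rows → Publisher takes values {V, I, M} — violation; Author=14: 2 rows → Publisher takes values {I, V} — violation — fails.
None of the 3 dependencies hold.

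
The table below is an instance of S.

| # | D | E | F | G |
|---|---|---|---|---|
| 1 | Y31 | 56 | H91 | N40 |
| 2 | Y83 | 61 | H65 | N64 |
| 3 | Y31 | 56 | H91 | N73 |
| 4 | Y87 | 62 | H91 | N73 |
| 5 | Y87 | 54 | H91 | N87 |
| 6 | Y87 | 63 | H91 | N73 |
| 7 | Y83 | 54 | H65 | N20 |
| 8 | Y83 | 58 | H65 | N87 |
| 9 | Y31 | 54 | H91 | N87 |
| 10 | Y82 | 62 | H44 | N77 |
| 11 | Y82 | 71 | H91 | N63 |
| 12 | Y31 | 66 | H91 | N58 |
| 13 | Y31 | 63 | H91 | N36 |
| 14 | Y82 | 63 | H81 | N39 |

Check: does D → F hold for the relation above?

D=Y31: rows 1, 3, 9, 12, 13 → F = H91, H91, H91, H91, H91 ✓
D=Y83: rows 2, 7, 8 → F = H65, H65, H65 ✓
D=Y87: rows 4, 5, 6 → F = H91, H91, H91 ✓
D=Y82: rows 10, 11, 14 → F takes values {H44, H91, H81} — violation
Two rows agree on D but differ on F, so D → F does not hold.

No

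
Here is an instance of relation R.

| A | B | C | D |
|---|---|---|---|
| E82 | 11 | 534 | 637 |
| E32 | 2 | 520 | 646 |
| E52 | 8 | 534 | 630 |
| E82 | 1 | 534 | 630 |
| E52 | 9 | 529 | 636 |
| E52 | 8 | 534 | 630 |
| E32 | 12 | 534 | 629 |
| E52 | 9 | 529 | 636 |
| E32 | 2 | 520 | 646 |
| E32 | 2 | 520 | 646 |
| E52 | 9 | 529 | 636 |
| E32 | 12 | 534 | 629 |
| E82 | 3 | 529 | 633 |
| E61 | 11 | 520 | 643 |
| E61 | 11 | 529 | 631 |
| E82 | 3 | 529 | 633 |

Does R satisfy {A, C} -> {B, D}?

(A=E82, C=534): 2 rows → {B,D} takes values {(11, 637), (1, 630)} — violation
(A=E32, C=520): 3 rows → {B,D} = (2, 646), (2, 646), (2, 646) ✓
(A=E52, C=534): 2 rows → {B,D} = (8, 630), (8, 630) ✓
(A=E52, C=529): 3 rows → {B,D} = (9, 636), (9, 636), (9, 636) ✓
(A=E32, C=534): 2 rows → {B,D} = (12, 629), (12, 629) ✓
(A=E82, C=529): 2 rows → {B,D} = (3, 633), (3, 633) ✓
(A=E61, C=520): 1 row → {B,D} = (11, 643) ✓
(A=E61, C=529): 1 row → {B,D} = (11, 631) ✓
Two rows agree on {A, C} but differ on {B, D}, so {A, C} -> {B, D} does not hold.

No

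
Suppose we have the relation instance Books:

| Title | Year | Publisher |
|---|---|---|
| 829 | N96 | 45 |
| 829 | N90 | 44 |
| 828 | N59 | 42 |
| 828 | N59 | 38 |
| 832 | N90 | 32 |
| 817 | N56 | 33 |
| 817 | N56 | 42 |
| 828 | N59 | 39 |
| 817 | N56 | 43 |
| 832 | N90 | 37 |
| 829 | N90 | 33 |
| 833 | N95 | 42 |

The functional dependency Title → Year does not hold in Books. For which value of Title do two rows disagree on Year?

829

Title=829: 3 rows → Year takes values {N96, N90} — violation
Title=828: 3 rows → Year = N59, N59, N59 ✓
Title=832: 2 rows → Year = N90, N90 ✓
Title=817: 3 rows → Year = N56, N56, N56 ✓
Title=833: 1 row → Year = N95 ✓
The only Title value with inconsistent Year is Title=829.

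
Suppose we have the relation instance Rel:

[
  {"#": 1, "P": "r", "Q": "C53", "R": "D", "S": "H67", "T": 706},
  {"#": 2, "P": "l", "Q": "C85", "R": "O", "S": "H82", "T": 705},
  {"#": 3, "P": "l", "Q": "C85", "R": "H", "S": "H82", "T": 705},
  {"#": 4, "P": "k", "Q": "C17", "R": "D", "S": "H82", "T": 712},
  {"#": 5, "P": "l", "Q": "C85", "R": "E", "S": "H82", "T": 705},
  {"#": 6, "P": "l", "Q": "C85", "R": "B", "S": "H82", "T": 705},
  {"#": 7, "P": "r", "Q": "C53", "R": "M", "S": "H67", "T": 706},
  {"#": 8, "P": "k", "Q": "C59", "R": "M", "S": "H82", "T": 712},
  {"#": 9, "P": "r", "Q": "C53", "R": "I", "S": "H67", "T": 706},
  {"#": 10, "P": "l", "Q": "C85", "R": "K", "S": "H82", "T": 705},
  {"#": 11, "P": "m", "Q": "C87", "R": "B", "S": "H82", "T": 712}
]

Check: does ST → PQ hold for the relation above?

(S=H67, T=706): rows 1, 7, 9 → {P,Q} = (r, C53), (r, C53), (r, C53) ✓
(S=H82, T=705): rows 2, 3, 5, 6, 10 → {P,Q} = (l, C85), (l, C85), (l, C85), (l, C85), (l, C85) ✓
(S=H82, T=712): rows 4, 8, 11 → {P,Q} takes values {(k, C17), (k, C59), (m, C87)} — violation
Two rows agree on ST but differ on PQ, so ST → PQ does not hold.

No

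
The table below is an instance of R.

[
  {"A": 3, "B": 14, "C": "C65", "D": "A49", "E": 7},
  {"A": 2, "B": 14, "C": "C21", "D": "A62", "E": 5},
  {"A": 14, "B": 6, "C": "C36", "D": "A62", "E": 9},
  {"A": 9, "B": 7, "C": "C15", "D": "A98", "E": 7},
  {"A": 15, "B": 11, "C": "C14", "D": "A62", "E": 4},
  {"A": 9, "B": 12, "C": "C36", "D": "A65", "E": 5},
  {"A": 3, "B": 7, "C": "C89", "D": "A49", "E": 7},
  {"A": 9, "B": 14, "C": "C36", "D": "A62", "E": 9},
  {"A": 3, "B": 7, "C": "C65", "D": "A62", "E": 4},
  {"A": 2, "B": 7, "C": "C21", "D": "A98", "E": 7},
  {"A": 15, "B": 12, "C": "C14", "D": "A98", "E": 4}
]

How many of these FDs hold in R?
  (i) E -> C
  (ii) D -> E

0

(i) E -> C: E=7: 4 rows → C takes values {C65, C15, C89, C21} — violation; E=5: 2 rows → C takes values {C21, C36} — violation; E=4: 3 rows → C takes values {C14, C65} — violation — fails.
(ii) D -> E: D=A62: 5 rows → E takes values {5, 9, 4} — violation; D=A98: 3 rows → E takes values {7, 4} — violation — fails.
None of the 2 dependencies hold.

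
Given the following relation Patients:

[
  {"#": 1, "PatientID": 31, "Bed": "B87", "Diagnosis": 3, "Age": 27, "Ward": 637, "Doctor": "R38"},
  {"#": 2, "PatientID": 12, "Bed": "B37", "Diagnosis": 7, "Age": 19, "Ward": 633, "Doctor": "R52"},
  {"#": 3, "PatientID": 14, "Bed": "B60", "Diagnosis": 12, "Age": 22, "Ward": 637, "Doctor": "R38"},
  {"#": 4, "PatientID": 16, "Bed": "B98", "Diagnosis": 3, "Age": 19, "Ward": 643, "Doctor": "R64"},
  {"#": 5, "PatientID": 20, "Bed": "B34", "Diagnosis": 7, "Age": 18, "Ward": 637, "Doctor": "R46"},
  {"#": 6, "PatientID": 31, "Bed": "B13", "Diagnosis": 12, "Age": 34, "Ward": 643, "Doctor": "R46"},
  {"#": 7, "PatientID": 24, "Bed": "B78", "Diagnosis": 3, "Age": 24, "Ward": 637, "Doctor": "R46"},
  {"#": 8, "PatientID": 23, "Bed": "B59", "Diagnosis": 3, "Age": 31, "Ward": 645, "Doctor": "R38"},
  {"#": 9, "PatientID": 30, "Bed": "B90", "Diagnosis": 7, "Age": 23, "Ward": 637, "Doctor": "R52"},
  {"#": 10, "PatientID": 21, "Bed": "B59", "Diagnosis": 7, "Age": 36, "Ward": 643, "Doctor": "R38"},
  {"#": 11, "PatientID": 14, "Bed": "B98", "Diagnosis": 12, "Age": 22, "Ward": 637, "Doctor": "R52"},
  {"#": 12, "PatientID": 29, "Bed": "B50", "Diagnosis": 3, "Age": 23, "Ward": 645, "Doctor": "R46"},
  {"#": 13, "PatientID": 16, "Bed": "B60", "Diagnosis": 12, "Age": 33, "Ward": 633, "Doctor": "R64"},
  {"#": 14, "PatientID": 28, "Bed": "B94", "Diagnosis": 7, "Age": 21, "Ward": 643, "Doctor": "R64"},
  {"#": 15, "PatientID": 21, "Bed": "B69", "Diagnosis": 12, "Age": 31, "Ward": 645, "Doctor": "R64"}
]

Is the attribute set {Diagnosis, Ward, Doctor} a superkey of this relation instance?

All 15 rows have distinct {Diagnosis, Ward, Doctor} values, so {Diagnosis, Ward, Doctor} → (all attributes) holds and {Diagnosis, Ward, Doctor} is a superkey.

Yes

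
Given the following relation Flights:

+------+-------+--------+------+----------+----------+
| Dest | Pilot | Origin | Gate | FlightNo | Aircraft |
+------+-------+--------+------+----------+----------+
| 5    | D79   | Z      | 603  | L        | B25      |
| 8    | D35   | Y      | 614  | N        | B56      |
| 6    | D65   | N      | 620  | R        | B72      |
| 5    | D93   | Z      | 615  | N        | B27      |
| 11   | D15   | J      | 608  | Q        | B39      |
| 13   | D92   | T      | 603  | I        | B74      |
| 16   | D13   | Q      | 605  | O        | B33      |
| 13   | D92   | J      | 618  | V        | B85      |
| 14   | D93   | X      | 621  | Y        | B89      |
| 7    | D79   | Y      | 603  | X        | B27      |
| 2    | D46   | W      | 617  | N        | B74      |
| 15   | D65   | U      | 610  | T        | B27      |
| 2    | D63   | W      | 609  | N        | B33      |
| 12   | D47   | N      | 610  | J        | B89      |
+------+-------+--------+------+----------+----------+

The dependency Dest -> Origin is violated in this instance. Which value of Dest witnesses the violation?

13

Dest=5: 2 rows → Origin = Z, Z ✓
Dest=8: 1 row → Origin = Y ✓
Dest=6: 1 row → Origin = N ✓
Dest=11: 1 row → Origin = J ✓
Dest=13: 2 rows → Origin takes values {T, J} — violation
Dest=16: 1 row → Origin = Q ✓
Dest=14: 1 row → Origin = X ✓
Dest=7: 1 row → Origin = Y ✓
Dest=2: 2 rows → Origin = W, W ✓
Dest=15: 1 row → Origin = U ✓
Dest=12: 1 row → Origin = N ✓
The only Dest value with inconsistent Origin is Dest=13.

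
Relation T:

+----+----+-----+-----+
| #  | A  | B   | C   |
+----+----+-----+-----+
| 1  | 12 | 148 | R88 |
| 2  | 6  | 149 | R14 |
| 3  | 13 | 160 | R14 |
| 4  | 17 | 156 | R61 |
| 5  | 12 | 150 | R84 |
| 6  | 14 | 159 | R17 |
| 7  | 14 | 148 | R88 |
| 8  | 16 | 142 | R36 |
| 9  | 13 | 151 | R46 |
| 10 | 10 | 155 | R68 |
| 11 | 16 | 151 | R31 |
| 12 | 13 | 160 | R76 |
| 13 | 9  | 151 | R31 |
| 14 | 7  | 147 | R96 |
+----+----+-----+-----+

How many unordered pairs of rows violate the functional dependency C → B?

1

C=R88: all 2 rows agree on B — 0 pairs.
C=R14: violating pairs (2,3) — 1 pair.
C=R31: all 2 rows agree on B — 0 pairs.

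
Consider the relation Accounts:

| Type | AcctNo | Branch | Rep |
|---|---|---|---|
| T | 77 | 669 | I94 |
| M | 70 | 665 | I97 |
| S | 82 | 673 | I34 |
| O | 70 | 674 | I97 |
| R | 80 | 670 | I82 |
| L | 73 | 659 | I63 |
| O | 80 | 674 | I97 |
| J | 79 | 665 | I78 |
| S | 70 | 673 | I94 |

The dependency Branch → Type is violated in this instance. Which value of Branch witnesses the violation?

Branch=669: 1 row → Type = T ✓
Branch=665: 2 rows → Type takes values {M, J} — violation
Branch=673: 2 rows → Type = S, S ✓
Branch=674: 2 rows → Type = O, O ✓
Branch=670: 1 row → Type = R ✓
Branch=659: 1 row → Type = L ✓
The only Branch value with inconsistent Type is Branch=665.

665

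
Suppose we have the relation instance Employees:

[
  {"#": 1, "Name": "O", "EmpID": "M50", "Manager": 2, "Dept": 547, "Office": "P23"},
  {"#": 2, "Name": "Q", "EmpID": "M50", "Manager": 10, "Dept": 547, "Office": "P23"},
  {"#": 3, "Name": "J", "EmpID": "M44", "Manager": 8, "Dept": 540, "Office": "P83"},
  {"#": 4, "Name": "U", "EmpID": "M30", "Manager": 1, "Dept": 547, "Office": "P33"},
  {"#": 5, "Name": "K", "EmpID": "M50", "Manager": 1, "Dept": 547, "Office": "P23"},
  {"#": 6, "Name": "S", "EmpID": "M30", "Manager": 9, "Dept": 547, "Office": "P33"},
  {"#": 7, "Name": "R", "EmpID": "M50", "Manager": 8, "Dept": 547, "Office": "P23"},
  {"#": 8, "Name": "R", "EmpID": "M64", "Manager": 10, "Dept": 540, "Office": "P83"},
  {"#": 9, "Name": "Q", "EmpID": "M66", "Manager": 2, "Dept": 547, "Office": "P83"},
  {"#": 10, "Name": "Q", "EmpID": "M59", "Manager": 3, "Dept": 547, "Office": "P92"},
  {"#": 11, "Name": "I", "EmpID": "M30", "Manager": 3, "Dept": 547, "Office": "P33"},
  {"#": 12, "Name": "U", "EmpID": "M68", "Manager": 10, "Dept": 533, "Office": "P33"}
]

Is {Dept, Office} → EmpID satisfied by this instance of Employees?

No

(Dept=547, Office=P23): rows 1, 2, 5, 7 → EmpID = M50, M50, M50, M50 ✓
(Dept=540, Office=P83): rows 3, 8 → EmpID takes values {M44, M64} — violation
(Dept=547, Office=P33): rows 4, 6, 11 → EmpID = M30, M30, M30 ✓
(Dept=547, Office=P83): row 9 → EmpID = M66 ✓
(Dept=547, Office=P92): row 10 → EmpID = M59 ✓
(Dept=533, Office=P33): row 12 → EmpID = M68 ✓
Two rows agree on {Dept, Office} but differ on EmpID, so {Dept, Office} → EmpID does not hold.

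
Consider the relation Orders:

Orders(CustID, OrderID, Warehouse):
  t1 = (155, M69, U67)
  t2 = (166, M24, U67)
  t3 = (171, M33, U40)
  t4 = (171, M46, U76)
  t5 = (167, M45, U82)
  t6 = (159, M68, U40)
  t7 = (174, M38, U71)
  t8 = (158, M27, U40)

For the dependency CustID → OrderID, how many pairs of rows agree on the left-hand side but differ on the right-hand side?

1

CustID=171: violating pairs (3,4) — 1 pair.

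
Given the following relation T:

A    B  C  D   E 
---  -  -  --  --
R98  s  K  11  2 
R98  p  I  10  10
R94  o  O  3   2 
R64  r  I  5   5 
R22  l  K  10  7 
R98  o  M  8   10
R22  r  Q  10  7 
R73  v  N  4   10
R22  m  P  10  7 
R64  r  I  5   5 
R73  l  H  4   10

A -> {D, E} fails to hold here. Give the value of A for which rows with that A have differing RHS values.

R98

A=R98: 3 rows → {D,E} takes values {(11, 2), (10, 10), (8, 10)} — violation
A=R94: 1 row → {D,E} = (3, 2) ✓
A=R64: 2 rows → {D,E} = (5, 5), (5, 5) ✓
A=R22: 3 rows → {D,E} = (10, 7), (10, 7), (10, 7) ✓
A=R73: 2 rows → {D,E} = (4, 10), (4, 10) ✓
The only A value with inconsistent RHS is A=R98.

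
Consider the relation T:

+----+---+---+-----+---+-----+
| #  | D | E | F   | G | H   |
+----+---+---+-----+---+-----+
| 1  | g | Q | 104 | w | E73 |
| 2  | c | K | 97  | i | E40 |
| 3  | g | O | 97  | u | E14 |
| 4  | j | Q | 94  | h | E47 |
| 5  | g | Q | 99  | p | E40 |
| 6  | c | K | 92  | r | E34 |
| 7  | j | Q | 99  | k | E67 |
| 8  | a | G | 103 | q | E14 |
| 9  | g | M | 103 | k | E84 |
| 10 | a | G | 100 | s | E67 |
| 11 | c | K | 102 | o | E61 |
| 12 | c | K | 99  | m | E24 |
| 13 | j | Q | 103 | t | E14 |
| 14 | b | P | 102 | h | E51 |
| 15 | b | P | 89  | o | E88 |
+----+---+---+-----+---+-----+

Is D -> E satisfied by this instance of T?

D=g: rows 1, 3, 5, 9 → E takes values {Q, O, M} — violation
D=c: rows 2, 6, 11, 12 → E = K, K, K, K ✓
D=j: rows 4, 7, 13 → E = Q, Q, Q ✓
D=a: rows 8, 10 → E = G, G ✓
D=b: rows 14, 15 → E = P, P ✓
Two rows agree on D but differ on E, so D -> E does not hold.

No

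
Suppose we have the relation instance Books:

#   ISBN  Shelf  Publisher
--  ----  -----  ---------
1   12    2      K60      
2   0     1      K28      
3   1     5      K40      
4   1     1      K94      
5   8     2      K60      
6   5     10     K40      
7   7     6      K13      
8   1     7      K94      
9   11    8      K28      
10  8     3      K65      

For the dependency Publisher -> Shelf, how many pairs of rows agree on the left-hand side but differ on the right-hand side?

Publisher=K60: all 2 rows agree on Shelf — 0 pairs.
Publisher=K28: violating pairs (2,9) — 1 pair.
Publisher=K40: violating pairs (3,6) — 1 pair.
Publisher=K94: violating pairs (4,8) — 1 pair.

3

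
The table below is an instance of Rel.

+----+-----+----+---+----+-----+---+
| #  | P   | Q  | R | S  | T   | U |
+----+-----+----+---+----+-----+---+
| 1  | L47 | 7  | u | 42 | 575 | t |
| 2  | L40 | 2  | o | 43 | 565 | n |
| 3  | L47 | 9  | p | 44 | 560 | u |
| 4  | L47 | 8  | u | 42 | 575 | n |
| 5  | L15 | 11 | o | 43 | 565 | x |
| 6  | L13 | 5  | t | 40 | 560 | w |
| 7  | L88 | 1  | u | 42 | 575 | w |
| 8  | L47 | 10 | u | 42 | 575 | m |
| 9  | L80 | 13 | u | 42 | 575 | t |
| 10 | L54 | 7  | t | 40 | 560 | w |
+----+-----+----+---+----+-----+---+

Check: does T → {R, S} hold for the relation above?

No

T=575: rows 1, 4, 7, 8, 9 → {R,S} = (u, 42), (u, 42), (u, 42), (u, 42), (u, 42) ✓
T=565: rows 2, 5 → {R,S} = (o, 43), (o, 43) ✓
T=560: rows 3, 6, 10 → {R,S} takes values {(p, 44), (t, 40)} — violation
Two rows agree on T but differ on {R, S}, so T → {R, S} does not hold.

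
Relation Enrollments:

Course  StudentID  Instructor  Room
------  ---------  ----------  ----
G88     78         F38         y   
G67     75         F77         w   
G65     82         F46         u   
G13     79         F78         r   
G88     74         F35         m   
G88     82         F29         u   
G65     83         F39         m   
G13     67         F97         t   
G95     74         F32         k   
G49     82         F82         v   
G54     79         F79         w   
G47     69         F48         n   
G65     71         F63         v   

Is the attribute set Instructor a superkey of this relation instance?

Yes

All 13 rows have distinct Instructor values, so Instructor → (all attributes) holds and Instructor is a superkey.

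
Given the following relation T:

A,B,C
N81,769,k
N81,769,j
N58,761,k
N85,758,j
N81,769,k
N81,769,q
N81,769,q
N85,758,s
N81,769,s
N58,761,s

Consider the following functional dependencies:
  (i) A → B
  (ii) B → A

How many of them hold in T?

2

(i) A → B: every LHS value maps to a single RHS value — holds.
(ii) B → A: every LHS value maps to a single RHS value — holds.
2 of the 2 dependencies hold.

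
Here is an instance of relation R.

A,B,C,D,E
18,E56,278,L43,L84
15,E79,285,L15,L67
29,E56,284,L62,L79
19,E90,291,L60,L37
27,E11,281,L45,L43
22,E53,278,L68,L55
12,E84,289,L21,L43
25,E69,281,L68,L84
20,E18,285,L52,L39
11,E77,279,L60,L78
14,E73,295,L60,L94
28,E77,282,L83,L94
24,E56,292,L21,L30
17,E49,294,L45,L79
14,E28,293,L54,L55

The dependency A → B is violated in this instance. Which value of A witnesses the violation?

14

A=18: 1 row → B = E56 ✓
A=15: 1 row → B = E79 ✓
A=29: 1 row → B = E56 ✓
A=19: 1 row → B = E90 ✓
A=27: 1 row → B = E11 ✓
A=22: 1 row → B = E53 ✓
A=12: 1 row → B = E84 ✓
A=25: 1 row → B = E69 ✓
A=20: 1 row → B = E18 ✓
A=11: 1 row → B = E77 ✓
A=14: 2 rows → B takes values {E73, E28} — violation
A=28: 1 row → B = E77 ✓
A=24: 1 row → B = E56 ✓
A=17: 1 row → B = E49 ✓
The only A value with inconsistent B is A=14.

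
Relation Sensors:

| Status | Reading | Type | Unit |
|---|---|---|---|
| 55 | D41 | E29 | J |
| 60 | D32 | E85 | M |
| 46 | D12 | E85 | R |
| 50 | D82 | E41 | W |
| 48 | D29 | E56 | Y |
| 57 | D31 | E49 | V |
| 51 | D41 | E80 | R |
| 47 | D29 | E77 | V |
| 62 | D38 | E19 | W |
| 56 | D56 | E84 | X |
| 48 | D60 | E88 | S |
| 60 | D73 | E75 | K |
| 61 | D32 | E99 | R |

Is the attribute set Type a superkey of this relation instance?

No

Two distinct rows share Type=E85, so Type does not determine every attribute — not a superkey.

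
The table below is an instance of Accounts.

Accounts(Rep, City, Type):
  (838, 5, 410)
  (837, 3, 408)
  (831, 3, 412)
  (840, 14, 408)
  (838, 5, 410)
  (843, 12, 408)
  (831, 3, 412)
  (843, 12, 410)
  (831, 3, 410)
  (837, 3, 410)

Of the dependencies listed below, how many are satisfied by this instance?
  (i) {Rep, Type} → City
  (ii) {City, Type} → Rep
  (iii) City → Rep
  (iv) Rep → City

2

(i) {Rep, Type} → City: every LHS value maps to a single RHS value — holds.
(ii) {City, Type} → Rep: (City=3, Type=410): 2 rows → Rep takes values {831, 837} — violation — fails.
(iii) City → Rep: City=3: 5 rows → Rep takes values {837, 831} — violation — fails.
(iv) Rep → City: every LHS value maps to a single RHS value — holds.
2 of the 4 dependencies hold.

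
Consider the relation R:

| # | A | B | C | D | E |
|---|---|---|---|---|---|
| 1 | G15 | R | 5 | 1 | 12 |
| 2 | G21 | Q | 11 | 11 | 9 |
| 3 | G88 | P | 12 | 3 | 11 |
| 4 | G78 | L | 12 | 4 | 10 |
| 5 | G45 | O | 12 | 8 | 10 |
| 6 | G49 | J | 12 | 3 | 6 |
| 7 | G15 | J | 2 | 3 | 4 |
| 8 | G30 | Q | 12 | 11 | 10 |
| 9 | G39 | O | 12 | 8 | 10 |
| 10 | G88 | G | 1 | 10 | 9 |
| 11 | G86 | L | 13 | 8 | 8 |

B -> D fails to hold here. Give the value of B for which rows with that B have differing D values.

L

B=R: row 1 → D = 1 ✓
B=Q: rows 2, 8 → D = 11, 11 ✓
B=P: row 3 → D = 3 ✓
B=L: rows 4, 11 → D takes values {4, 8} — violation
B=O: rows 5, 9 → D = 8, 8 ✓
B=J: rows 6, 7 → D = 3, 3 ✓
B=G: row 10 → D = 10 ✓
The only B value with inconsistent D is B=L.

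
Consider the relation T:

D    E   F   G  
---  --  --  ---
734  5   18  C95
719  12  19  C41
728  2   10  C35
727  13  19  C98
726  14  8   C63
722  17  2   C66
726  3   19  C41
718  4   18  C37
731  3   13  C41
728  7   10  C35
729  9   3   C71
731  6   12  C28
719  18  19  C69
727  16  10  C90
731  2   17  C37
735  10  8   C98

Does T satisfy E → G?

No

E=5: 1 row → G = C95 ✓
E=12: 1 row → G = C41 ✓
E=2: 2 rows → G takes values {C35, C37} — violation
E=13: 1 row → G = C98 ✓
E=14: 1 row → G = C63 ✓
E=17: 1 row → G = C66 ✓
E=3: 2 rows → G = C41, C41 ✓
E=4: 1 row → G = C37 ✓
E=7: 1 row → G = C35 ✓
E=9: 1 row → G = C71 ✓
E=6: 1 row → G = C28 ✓
E=18: 1 row → G = C69 ✓
E=16: 1 row → G = C90 ✓
E=10: 1 row → G = C98 ✓
Two rows agree on E but differ on G, so E → G does not hold.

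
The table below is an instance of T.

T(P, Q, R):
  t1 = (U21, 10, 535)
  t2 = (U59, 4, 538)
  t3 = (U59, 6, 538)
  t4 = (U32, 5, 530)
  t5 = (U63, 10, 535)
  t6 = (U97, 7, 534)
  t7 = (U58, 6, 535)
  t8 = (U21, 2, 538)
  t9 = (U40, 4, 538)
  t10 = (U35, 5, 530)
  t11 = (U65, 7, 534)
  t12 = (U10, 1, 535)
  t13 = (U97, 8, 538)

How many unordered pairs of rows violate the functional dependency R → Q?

14

R=535: violating pairs (1,7), (1,12), (5,7), (5,12), (7,12) — 5 pairs.
R=538: violating pairs (2,3), (2,8), (2,13), (3,8), (3,9), (3,13), (8,9), (8,13), (9,13) — 9 pairs.
R=530: all 2 rows agree on Q — 0 pairs.
R=534: all 2 rows agree on Q — 0 pairs.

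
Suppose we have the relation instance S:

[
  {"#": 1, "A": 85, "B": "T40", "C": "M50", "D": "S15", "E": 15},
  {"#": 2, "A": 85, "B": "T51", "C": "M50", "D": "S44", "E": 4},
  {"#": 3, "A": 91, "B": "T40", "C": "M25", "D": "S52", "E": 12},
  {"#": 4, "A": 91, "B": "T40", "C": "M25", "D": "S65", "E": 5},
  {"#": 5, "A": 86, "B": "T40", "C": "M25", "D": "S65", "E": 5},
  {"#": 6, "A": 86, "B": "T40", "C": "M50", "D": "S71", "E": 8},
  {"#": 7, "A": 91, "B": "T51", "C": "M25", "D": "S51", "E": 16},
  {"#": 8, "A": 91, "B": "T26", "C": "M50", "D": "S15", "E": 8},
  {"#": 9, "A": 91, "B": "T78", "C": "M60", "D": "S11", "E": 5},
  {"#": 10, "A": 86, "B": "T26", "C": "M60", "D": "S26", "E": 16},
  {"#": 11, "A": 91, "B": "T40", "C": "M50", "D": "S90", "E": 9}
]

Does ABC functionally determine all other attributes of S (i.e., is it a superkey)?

No

Rows 3 and 4 have the same ABC value (A=91, B=T40, C=M25) but are distinct tuples, so ABC does not determine every attribute — not a superkey.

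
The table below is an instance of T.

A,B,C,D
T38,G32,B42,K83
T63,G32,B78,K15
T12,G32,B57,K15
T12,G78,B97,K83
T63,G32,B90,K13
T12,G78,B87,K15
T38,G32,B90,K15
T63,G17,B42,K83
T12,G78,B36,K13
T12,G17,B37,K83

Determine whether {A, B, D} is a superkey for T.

Yes

All 10 rows have distinct {A, B, D} values, so {A, B, D} → (all attributes) holds and {A, B, D} is a superkey.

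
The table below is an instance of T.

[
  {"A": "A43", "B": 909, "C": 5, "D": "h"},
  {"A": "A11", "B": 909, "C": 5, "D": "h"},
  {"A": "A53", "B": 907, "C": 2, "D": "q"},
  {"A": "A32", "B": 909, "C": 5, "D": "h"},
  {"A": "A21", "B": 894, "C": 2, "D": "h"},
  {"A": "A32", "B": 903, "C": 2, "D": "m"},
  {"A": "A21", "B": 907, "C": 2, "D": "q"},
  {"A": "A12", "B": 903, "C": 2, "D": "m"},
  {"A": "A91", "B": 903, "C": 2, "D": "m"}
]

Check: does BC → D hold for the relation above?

Yes

(B=909, C=5): 3 rows → D = h, h, h ✓
(B=907, C=2): 2 rows → D = q, q ✓
(B=894, C=2): 1 row → D = h ✓
(B=903, C=2): 3 rows → D = m, m, m ✓
Every BC value is associated with a single D value, so BC → D holds.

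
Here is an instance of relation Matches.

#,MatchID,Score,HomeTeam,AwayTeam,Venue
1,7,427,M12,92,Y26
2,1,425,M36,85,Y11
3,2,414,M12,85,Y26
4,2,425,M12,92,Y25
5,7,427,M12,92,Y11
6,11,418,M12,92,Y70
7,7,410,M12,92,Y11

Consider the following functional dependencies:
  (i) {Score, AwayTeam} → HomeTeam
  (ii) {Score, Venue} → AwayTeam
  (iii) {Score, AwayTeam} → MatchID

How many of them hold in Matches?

3

(i) {Score, AwayTeam} → HomeTeam: every LHS value maps to a single RHS value — holds.
(ii) {Score, Venue} → AwayTeam: every LHS value maps to a single RHS value — holds.
(iii) {Score, AwayTeam} → MatchID: every LHS value maps to a single RHS value — holds.
3 of the 3 dependencies hold.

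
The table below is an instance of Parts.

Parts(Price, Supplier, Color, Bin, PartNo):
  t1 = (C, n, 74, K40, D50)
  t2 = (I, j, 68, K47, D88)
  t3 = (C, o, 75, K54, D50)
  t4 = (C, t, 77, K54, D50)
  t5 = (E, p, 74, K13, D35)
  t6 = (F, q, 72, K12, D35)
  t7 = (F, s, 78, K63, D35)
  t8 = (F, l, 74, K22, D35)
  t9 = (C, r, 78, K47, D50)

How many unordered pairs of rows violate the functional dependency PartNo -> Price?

3

PartNo=D50: all 4 rows agree on Price — 0 pairs.
PartNo=D35: violating pairs (5,6), (5,7), (5,8) — 3 pairs.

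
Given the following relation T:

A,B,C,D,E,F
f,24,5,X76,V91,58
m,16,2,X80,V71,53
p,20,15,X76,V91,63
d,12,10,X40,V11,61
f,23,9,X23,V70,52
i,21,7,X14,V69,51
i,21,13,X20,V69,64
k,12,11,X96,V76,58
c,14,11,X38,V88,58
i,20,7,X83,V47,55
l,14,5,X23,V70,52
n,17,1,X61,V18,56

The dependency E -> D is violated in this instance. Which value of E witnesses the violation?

V69

E=V91: 2 rows → D = X76, X76 ✓
E=V71: 1 row → D = X80 ✓
E=V11: 1 row → D = X40 ✓
E=V70: 2 rows → D = X23, X23 ✓
E=V69: 2 rows → D takes values {X14, X20} — violation
E=V76: 1 row → D = X96 ✓
E=V88: 1 row → D = X38 ✓
E=V47: 1 row → D = X83 ✓
E=V18: 1 row → D = X61 ✓
The only E value with inconsistent D is E=V69.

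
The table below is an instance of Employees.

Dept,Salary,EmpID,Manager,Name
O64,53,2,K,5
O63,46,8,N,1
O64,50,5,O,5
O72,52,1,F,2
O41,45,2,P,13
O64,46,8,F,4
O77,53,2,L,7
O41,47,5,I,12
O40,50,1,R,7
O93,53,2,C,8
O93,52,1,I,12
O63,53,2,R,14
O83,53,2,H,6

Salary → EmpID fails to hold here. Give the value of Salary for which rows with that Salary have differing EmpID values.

Salary=53: 5 rows → EmpID = 2, 2, 2, 2, 2 ✓
Salary=46: 2 rows → EmpID = 8, 8 ✓
Salary=50: 2 rows → EmpID takes values {5, 1} — violation
Salary=52: 2 rows → EmpID = 1, 1 ✓
Salary=45: 1 row → EmpID = 2 ✓
Salary=47: 1 row → EmpID = 5 ✓
The only Salary value with inconsistent EmpID is Salary=50.

50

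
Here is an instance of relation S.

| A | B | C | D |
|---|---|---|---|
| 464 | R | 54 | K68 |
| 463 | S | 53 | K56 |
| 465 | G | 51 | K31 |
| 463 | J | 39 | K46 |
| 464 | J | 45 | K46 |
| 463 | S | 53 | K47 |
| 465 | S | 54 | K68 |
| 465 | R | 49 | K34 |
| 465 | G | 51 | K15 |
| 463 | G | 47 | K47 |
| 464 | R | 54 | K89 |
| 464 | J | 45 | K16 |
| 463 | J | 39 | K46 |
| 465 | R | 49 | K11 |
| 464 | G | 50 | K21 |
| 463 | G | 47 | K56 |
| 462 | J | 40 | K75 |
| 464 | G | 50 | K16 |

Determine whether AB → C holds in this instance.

Yes

(A=464, B=R): 2 rows → C = 54, 54 ✓
(A=463, B=S): 2 rows → C = 53, 53 ✓
(A=465, B=G): 2 rows → C = 51, 51 ✓
(A=463, B=J): 2 rows → C = 39, 39 ✓
(A=464, B=J): 2 rows → C = 45, 45 ✓
(A=465, B=S): 1 row → C = 54 ✓
(A=465, B=R): 2 rows → C = 49, 49 ✓
(A=463, B=G): 2 rows → C = 47, 47 ✓
(A=464, B=G): 2 rows → C = 50, 50 ✓
(A=462, B=J): 1 row → C = 40 ✓
Every AB value is associated with a single C value, so AB → C holds.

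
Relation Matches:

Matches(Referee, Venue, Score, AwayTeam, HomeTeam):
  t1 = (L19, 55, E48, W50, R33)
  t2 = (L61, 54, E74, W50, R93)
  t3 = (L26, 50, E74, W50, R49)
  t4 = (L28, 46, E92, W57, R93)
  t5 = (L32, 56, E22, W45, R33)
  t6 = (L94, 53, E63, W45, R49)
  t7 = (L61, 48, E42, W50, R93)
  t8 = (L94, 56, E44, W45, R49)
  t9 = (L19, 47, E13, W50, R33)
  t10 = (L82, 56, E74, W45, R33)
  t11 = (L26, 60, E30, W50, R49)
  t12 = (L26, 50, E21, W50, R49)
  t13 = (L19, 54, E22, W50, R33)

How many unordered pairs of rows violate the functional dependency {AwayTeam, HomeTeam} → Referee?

(AwayTeam=W50, HomeTeam=R33): all 3 rows agree on Referee — 0 pairs.
(AwayTeam=W50, HomeTeam=R93): all 2 rows agree on Referee — 0 pairs.
(AwayTeam=W50, HomeTeam=R49): all 3 rows agree on Referee — 0 pairs.
(AwayTeam=W45, HomeTeam=R33): violating pairs (5,10) — 1 pair.
(AwayTeam=W45, HomeTeam=R49): all 2 rows agree on Referee — 0 pairs.

1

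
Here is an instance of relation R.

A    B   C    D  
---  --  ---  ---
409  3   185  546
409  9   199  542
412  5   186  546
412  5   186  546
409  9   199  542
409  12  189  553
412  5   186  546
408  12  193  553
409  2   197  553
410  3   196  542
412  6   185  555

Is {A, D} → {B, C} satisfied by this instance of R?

No

(A=409, D=546): 1 row → {B,C} = (3, 185) ✓
(A=409, D=542): 2 rows → {B,C} = (9, 199), (9, 199) ✓
(A=412, D=546): 3 rows → {B,C} = (5, 186), (5, 186), (5, 186) ✓
(A=409, D=553): 2 rows → {B,C} takes values {(12, 189), (2, 197)} — violation
(A=408, D=553): 1 row → {B,C} = (12, 193) ✓
(A=410, D=542): 1 row → {B,C} = (3, 196) ✓
(A=412, D=555): 1 row → {B,C} = (6, 185) ✓
Two rows agree on {A, D} but differ on {B, C}, so {A, D} → {B, C} does not hold.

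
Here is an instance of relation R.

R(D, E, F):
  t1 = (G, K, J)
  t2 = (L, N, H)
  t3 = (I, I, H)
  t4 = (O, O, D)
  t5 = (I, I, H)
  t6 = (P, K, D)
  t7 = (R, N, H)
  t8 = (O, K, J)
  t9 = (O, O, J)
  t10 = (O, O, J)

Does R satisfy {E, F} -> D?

(E=K, F=J): rows 1, 8 → D takes values {G, O} — violation
(E=N, F=H): rows 2, 7 → D takes values {L, R} — violation
(E=I, F=H): rows 3, 5 → D = I, I ✓
(E=O, F=D): row 4 → D = O ✓
(E=K, F=D): row 6 → D = P ✓
(E=O, F=J): rows 9, 10 → D = O, O ✓
Two rows agree on {E, F} but differ on D, so {E, F} -> D does not hold.

No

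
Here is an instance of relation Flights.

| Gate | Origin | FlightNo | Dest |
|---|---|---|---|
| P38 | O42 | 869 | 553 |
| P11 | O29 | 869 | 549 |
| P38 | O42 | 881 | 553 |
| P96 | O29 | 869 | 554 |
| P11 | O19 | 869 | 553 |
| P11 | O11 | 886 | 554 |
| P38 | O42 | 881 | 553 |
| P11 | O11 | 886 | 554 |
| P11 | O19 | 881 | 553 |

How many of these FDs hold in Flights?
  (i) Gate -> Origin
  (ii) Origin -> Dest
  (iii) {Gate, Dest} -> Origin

1

(i) Gate -> Origin: Gate=P11: 5 rows → Origin takes values {O29, O19, O11} — violation — fails.
(ii) Origin -> Dest: Origin=O29: 2 rows → Dest takes values {549, 554} — violation — fails.
(iii) {Gate, Dest} -> Origin: every LHS value maps to a single RHS value — holds.
1 of the 3 dependencies holds.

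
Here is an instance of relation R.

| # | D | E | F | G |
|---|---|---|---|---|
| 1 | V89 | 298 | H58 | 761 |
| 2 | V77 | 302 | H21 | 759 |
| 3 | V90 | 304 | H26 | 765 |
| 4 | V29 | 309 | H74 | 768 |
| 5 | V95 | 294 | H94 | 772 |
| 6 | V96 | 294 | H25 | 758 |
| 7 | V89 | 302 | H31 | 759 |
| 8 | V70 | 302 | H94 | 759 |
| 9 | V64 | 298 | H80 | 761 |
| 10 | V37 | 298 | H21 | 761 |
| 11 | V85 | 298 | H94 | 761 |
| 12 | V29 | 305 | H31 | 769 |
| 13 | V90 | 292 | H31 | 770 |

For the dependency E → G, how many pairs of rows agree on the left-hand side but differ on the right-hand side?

1

E=298: all 4 rows agree on G — 0 pairs.
E=302: all 3 rows agree on G — 0 pairs.
E=294: violating pairs (5,6) — 1 pair.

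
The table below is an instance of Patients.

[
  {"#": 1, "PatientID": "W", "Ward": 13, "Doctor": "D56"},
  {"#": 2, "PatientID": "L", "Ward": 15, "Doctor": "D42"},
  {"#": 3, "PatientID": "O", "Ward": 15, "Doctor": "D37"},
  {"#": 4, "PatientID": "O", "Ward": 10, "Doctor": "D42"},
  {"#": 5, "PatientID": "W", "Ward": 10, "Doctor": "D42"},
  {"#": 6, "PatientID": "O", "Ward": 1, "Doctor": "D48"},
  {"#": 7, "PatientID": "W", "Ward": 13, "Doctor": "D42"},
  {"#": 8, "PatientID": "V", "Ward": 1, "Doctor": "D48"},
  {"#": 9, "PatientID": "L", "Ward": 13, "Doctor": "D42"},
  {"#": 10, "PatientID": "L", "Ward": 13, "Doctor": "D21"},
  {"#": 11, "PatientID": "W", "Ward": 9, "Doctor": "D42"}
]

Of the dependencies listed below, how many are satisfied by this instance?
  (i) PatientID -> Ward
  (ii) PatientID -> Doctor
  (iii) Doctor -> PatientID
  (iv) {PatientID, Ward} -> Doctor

0

(i) PatientID -> Ward: PatientID=W: rows 1, 5, 7, 11 → Ward takes values {13, 10, 9} — violation; PatientID=L: rows 2, 9, 10 → Ward takes values {15, 13} — violation; PatientID=O: rows 3, 4, 6 → Ward takes values {15, 10, 1} — violation — fails.
(ii) PatientID -> Doctor: PatientID=W: rows 1, 5, 7, 11 → Doctor takes values {D56, D42} — violation; PatientID=L: rows 2, 9, 10 → Doctor takes values {D42, D21} — violation; PatientID=O: rows 3, 4, 6 → Doctor takes values {D37, D42, D48} — violation — fails.
(iii) Doctor -> PatientID: Doctor=D42: rows 2, 4, 5, 7, 9, 11 → PatientID takes values {L, O, W} — violation; Doctor=D48: rows 6, 8 → PatientID takes values {O, V} — violation — fails.
(iv) {PatientID, Ward} -> Doctor: (PatientID=W, Ward=13): rows 1, 7 → Doctor takes values {D56, D42} — violation; (PatientID=L, Ward=13): rows 9, 10 → Doctor takes values {D42, D21} — violation — fails.
None of the 4 dependencies hold.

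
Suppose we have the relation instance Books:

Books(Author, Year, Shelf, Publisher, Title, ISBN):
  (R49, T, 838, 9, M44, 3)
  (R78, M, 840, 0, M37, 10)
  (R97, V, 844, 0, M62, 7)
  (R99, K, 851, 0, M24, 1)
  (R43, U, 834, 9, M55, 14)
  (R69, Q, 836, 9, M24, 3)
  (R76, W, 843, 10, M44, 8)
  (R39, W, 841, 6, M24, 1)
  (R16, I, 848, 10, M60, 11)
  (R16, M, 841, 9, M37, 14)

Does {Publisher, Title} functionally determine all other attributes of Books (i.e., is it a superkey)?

Yes

All 10 rows have distinct {Publisher, Title} values, so {Publisher, Title} → (all attributes) holds and {Publisher, Title} is a superkey.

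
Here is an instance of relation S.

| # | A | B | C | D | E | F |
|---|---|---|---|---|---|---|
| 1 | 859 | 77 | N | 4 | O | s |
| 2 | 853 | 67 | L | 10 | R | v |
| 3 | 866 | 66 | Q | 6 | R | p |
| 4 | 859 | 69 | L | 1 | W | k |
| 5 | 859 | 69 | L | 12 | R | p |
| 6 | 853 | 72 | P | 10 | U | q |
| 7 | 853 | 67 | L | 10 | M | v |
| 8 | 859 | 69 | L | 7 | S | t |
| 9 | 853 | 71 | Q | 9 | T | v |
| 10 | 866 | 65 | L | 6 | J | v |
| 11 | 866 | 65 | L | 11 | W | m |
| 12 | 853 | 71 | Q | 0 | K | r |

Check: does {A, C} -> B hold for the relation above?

Yes

(A=859, C=N): row 1 → B = 77 ✓
(A=853, C=L): rows 2, 7 → B = 67, 67 ✓
(A=866, C=Q): row 3 → B = 66 ✓
(A=859, C=L): rows 4, 5, 8 → B = 69, 69, 69 ✓
(A=853, C=P): row 6 → B = 72 ✓
(A=853, C=Q): rows 9, 12 → B = 71, 71 ✓
(A=866, C=L): rows 10, 11 → B = 65, 65 ✓
Every {A, C} value is associated with a single B value, so {A, C} -> B holds.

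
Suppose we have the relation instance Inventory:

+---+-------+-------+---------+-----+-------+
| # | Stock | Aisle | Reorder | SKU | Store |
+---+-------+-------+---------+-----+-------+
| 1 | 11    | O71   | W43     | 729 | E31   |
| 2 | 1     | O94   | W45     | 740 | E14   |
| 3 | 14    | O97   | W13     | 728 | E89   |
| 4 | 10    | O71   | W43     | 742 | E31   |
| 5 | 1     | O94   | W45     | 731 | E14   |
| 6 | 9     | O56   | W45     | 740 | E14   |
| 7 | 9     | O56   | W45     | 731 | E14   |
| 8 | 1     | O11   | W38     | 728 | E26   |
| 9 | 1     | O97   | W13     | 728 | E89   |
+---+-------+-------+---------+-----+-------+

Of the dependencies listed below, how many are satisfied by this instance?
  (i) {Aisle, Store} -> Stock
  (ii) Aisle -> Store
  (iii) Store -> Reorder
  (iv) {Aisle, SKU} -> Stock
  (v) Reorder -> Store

(i) {Aisle, Store} -> Stock: (Aisle=O71, Store=E31): rows 1, 4 → Stock takes values {11, 10} — violation; (Aisle=O97, Store=E89): rows 3, 9 → Stock takes values {14, 1} — violation — fails.
(ii) Aisle -> Store: every LHS value maps to a single RHS value — holds.
(iii) Store -> Reorder: every LHS value maps to a single RHS value — holds.
(iv) {Aisle, SKU} -> Stock: (Aisle=O97, SKU=728): rows 3, 9 → Stock takes values {14, 1} — violation — fails.
(v) Reorder -> Store: every LHS value maps to a single RHS value — holds.
3 of the 5 dependencies hold.

3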